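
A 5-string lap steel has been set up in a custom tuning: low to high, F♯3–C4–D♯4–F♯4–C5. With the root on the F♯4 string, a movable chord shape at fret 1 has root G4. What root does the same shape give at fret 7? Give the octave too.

C♯5

Moving from fret 1 to fret 7 shifts the root by 6 semitones.
G4 up 6 semitones is C♯5.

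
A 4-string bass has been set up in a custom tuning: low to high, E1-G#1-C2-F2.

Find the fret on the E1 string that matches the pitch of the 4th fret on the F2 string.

17

Fret 4 on F2 is MIDI 41 + 4 = 45 (A2). On the E1 string (open MIDI 28), that pitch is 45 − 28 = fret 17.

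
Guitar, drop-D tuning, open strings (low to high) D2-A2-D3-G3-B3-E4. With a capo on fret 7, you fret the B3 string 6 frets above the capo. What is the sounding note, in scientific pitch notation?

The capo raises the open B3 by 7 semitones to F♯4; fretting 6 more gives B3 + 7 + 6 = B3 + 13 semitones = C5.

C5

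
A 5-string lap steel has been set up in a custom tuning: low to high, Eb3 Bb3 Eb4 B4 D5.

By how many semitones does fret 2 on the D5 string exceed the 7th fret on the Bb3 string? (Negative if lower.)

11 semitones

D5 at fret 2 → E5 (MIDI 76); Bb3 at fret 7 → F4 (MIDI 65).
76 − 65 = 11, so the two pitches are 11 semitones apart.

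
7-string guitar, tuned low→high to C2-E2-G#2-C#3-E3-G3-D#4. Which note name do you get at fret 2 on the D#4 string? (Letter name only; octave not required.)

F

The open D#4 string plus 2 semitones: D#–E–F.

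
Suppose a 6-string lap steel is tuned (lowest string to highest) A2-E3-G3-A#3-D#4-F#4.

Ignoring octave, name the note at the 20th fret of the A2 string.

F

Each fret is one semitone, so A2 + 20 = F.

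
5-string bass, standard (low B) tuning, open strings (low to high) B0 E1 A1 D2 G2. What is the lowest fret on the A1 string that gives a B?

From A1, count semitones up the chromatic scale until reaching B: A–A#–B — 2 steps.

2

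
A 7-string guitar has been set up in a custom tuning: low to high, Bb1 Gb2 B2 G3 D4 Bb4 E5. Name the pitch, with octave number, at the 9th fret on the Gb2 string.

Each fret is one semitone, so Gb2 + 9 = Eb3.
(Equivalently spelled D#3.)

Eb3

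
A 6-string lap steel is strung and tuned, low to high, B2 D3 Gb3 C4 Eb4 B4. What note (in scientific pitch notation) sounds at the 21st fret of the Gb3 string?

Gb3 is MIDI 54. Adding 21 gives 75, which is Eb5.

Eb5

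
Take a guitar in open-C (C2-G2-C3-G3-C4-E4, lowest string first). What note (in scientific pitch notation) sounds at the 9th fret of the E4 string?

C♯5

E4 is MIDI 64. Adding 9 gives 73, which is C♯5.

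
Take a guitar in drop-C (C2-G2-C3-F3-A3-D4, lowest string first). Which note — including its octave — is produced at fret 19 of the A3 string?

A3 is MIDI 57. Adding 19 gives 76, which is E5.

E5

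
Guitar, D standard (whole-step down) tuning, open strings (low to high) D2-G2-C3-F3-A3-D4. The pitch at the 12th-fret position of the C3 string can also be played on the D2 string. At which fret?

C3 at fret 12 is C3 + 12 semitones = C4.
The open D2 string is 10 semitones below the open C3, so the same pitch on the D2 string lies at fret 12 + 10 = 22.

22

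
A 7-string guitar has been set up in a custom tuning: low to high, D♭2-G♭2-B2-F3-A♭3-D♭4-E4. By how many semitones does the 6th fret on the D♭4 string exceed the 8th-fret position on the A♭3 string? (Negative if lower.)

D♭4 at fret 6 → G4 (MIDI 67); A♭3 at fret 8 → E4 (MIDI 64).
67 − 64 = 3, so the two pitches are 3 semitones apart.

3 semitones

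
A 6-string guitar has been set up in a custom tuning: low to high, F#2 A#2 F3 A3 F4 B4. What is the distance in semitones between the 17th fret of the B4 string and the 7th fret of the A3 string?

24 semitones

B4 at fret 17 → E6 (MIDI 88); A3 at fret 7 → E4 (MIDI 64).
88 − 64 = 24, so the two pitches are 24 semitones apart, with E6 the higher.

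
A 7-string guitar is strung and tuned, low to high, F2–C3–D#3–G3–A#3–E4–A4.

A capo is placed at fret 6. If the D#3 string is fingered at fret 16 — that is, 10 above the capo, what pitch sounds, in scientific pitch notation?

G4

The capo raises the open D#3 by 6 semitones to A3; fretting 10 more gives D#3 + 6 + 10 = D#3 + 16 semitones = G4.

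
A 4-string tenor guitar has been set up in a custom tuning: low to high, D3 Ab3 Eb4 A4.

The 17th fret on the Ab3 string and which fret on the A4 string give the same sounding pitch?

Fret 17 on Ab3 is MIDI 56 + 17 = 73 (Db5). On the A4 string (open MIDI 69), that pitch is 73 − 69 = fret 4.

4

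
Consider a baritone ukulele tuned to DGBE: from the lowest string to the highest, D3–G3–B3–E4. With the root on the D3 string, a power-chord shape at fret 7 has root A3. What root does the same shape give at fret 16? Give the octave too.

F#4

Moving from fret 7 to fret 16 shifts the root by 9 semitones.
A3 up 9 semitones is F#4.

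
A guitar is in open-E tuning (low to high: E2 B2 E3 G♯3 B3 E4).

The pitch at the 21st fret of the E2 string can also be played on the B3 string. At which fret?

2

E2 at fret 21 is E2 + 21 semitones = C♯4.
The open B3 string is 19 semitones above the open E2, so the same pitch on the B3 string lies at fret 21 − 19 = 2.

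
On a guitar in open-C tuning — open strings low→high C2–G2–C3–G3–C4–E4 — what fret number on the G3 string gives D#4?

8

D#4 is 8 semitones above the open G3 (G–G#–A–A#–B–C–C#–D–D#), so it sits at fret 8.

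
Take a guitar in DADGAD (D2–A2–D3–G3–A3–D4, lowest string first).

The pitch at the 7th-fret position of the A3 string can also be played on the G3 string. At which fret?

9

Fret 7 on A3 is MIDI 57 + 7 = 64 (E4). On the G3 string (open MIDI 55), that pitch is 64 − 55 = fret 9.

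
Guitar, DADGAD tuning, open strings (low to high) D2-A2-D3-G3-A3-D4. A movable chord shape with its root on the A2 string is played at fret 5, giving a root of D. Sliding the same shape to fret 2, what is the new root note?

Moving from fret 5 to fret 2 shifts the root by -3 semitones.
D down 3 semitones is B.

B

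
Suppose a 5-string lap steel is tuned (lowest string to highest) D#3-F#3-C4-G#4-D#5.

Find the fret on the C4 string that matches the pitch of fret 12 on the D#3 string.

Fret 12 on D#3 is MIDI 51 + 12 = 63 (D#4). On the C4 string (open MIDI 60), that pitch is 63 − 60 = fret 3.

3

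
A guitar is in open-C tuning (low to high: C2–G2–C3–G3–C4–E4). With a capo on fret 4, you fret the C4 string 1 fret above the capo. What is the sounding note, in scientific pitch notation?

The capo raises the open C4 by 4 semitones to E4; fretting 1 more gives C4 + 4 + 1 = C4 + 5 semitones = F4.

F4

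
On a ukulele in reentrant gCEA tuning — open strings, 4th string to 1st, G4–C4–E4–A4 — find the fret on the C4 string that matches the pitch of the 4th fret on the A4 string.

13

A4 at fret 4 is A4 + 4 semitones = C♯5.
The open C4 string is 9 semitones below the open A4, so the same pitch on the C4 string lies at fret 4 + 9 = 13.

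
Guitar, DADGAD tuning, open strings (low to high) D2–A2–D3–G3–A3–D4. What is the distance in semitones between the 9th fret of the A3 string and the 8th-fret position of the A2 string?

13 semitones

A3 at fret 9 → F#4 (MIDI 66); A2 at fret 8 → F3 (MIDI 53).
66 − 53 = 13, so the two pitches are 13 semitones apart, with F#4 the higher.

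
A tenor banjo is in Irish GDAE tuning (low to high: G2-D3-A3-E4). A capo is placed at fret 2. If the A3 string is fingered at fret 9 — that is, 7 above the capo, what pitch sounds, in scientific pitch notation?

The capo raises the open A3 by 2 semitones to B3; fretting 7 more gives A3 + 2 + 7 = A3 + 9 semitones = F♯4.

F♯4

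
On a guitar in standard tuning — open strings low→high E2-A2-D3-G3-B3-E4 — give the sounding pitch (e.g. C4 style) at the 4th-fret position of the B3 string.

Each fret is one semitone, so B3 + 4 = D#4.
(Equivalently spelled Eb4.)

D#4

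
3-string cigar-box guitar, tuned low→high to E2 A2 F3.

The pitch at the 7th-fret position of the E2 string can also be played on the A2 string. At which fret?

E2 at fret 7 is E2 + 7 semitones = B2.
The open A2 string is 5 semitones above the open E2, so the same pitch on the A2 string lies at fret 7 − 5 = 2.

2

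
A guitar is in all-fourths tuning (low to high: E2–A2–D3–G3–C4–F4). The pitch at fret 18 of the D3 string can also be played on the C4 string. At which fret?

D3 at fret 18 is D3 + 18 semitones = G♯4.
The open C4 string is 10 semitones above the open D3, so the same pitch on the C4 string lies at fret 18 − 10 = 8.

8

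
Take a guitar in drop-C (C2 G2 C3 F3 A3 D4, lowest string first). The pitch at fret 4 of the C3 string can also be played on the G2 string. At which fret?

9

C3 at fret 4 is C3 + 4 semitones = E3.
The open G2 string is 5 semitones below the open C3, so the same pitch on the G2 string lies at fret 4 + 5 = 9.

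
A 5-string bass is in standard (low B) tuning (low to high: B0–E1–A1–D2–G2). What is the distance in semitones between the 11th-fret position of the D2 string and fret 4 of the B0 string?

D2 at fret 11 → C#3 (MIDI 49); B0 at fret 4 → D#1 (MIDI 27).
49 − 27 = 22, so the two pitches are 22 semitones apart, with C#3 the higher.

22 semitones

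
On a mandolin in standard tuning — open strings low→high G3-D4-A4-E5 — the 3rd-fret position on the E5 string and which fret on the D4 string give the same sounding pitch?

Fret 3 on E5 is MIDI 76 + 3 = 79 (G5). On the D4 string (open MIDI 62), that pitch is 79 − 62 = fret 17.

17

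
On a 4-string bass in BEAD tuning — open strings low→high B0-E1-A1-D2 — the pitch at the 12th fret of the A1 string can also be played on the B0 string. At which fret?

A1 at fret 12 is A1 + 12 semitones = A2.
The open B0 string is 10 semitones below the open A1, so the same pitch on the B0 string lies at fret 12 + 10 = 22.

22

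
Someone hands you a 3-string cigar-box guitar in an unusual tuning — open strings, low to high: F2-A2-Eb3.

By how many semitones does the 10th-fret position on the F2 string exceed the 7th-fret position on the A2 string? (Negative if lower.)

F2 at fret 10 → Eb3 (MIDI 51); A2 at fret 7 → E3 (MIDI 52).
51 − 52 = -1, so the two pitches are 1 semitone apart.

-1 semitone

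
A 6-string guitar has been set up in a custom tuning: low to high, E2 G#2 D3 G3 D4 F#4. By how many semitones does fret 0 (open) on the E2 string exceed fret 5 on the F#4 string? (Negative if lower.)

-31 semitones

E2 at fret 0 → E2 (MIDI 40); F#4 at fret 5 → B4 (MIDI 71).
40 − 71 = -31, so the two pitches are 31 semitones apart.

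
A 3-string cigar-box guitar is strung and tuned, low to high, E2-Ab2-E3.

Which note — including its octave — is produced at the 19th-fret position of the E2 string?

The open E2 string plus 19 semitones: E–F–Gb–G–…–A–Bb–B.
The walk passes from B into C once, so the octave number goes from 2 to 3.

B3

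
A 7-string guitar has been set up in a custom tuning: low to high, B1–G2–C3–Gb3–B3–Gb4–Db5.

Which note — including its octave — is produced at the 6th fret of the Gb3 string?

The open Gb3 string plus 6 semitones: Gb–G–Ab–A–Bb–B–C.
The walk passes from B into C once, so the octave number goes from 3 to 4.

C4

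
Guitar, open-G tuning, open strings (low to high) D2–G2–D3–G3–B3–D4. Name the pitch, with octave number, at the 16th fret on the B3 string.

The open B3 string plus 16 semitones: B–C–C#–D–…–C#–D–D#.
The walk passes from B into C 2 times, so the octave number goes from 3 to 5.

D♯5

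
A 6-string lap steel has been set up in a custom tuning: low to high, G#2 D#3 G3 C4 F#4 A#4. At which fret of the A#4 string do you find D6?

D6 is 16 semitones above the open A#4 (A#–B–C–C#–…–C–C#–D), so it sits at fret 16.

16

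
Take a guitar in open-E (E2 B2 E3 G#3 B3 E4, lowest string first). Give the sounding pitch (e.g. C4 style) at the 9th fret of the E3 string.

C#4

E3 is MIDI 52. Adding 9 gives 61, which is C#4.
(Equivalently spelled Db4.)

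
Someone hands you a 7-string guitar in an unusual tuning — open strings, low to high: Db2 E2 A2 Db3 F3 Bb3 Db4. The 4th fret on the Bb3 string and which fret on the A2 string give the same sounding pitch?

Fret 4 on Bb3 is MIDI 58 + 4 = 62 (D4). On the A2 string (open MIDI 45), that pitch is 62 − 45 = fret 17.

17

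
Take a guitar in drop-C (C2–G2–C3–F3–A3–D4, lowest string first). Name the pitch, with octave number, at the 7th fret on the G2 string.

D3

The open G2 string plus 7 semitones: G–G#–A–A#–B–C–C#–D.
The walk passes from B into C once, so the octave number goes from 2 to 3.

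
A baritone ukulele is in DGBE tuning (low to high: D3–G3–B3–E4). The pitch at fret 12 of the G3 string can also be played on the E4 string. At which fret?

Fret 12 on G3 is MIDI 55 + 12 = 67 (G4). On the E4 string (open MIDI 64), that pitch is 67 − 64 = fret 3.

3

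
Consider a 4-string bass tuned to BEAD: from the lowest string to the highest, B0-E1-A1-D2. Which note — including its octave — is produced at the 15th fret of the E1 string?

G2

Each fret is one semitone, so E1 + 15 = G2.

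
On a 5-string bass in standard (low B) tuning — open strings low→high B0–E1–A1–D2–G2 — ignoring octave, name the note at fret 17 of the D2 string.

The open D2 string plus 17 semitones: D–D#–E–F–…–F–F#–G.

G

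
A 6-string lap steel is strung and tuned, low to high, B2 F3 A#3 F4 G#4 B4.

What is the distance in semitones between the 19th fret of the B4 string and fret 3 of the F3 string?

B4 at fret 19 → F#6 (MIDI 90); F3 at fret 3 → G#3 (MIDI 56).
90 − 56 = 34, so the two pitches are 34 semitones apart, with F#6 the higher.

34 semitones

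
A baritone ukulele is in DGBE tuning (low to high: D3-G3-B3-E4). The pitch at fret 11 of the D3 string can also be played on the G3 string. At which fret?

D3 at fret 11 is D3 + 11 semitones = C#4.
The open G3 string is 5 semitones above the open D3, so the same pitch on the G3 string lies at fret 11 − 5 = 6.

6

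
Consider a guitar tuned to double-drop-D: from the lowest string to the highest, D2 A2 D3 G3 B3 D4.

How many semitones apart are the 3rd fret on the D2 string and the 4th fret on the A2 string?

8 semitones

D2 at fret 3 → F2 (MIDI 41); A2 at fret 4 → C♯3 (MIDI 49).
41 − 49 = -8, so the two pitches are 8 semitones apart, with C♯3 the higher.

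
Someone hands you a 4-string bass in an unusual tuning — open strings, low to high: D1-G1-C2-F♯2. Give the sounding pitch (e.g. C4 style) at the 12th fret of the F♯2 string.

F♯3

Each fret is one semitone, so F♯2 + 12 = F♯3.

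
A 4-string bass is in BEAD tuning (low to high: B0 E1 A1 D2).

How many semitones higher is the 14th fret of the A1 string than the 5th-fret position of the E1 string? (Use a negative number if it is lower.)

14 semitones

A1 at fret 14 → B2 (MIDI 47); E1 at fret 5 → A1 (MIDI 33).
47 − 33 = 14, so the two pitches are 14 semitones apart.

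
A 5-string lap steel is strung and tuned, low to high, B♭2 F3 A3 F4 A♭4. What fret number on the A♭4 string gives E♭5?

E♭5 is 7 semitones above the open A♭4 (Ab–A–Bb–B–C–Db–D–Eb), so it sits at fret 7.

7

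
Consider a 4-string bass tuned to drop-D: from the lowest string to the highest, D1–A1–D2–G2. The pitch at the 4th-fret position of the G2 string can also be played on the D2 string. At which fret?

9

G2 at fret 4 is G2 + 4 semitones = B2.
The open D2 string is 5 semitones below the open G2, so the same pitch on the D2 string lies at fret 4 + 5 = 9.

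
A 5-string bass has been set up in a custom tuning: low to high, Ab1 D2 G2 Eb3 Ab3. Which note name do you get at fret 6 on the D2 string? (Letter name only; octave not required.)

The open D2 string plus 6 semitones: D–Eb–E–F–Gb–G–Ab.
(Equivalently spelled G#.)

Ab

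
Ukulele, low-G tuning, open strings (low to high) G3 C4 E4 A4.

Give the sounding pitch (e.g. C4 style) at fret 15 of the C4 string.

D#5

C4 is MIDI 60. Adding 15 gives 75, which is D#5.
(Equivalently spelled Eb5.)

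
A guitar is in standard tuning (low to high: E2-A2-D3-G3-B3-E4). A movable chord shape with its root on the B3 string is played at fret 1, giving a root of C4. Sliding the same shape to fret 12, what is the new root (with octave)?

Moving from fret 1 to fret 12 shifts the root by 11 semitones.
C4 up 11 semitones is B4.

B4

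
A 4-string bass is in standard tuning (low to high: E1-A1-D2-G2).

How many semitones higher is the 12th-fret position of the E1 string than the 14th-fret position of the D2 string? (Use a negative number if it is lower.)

-12 semitones

E1 at fret 12 → E2 (MIDI 40); D2 at fret 14 → E3 (MIDI 52).
40 − 52 = -12, so the two pitches are 12 semitones apart.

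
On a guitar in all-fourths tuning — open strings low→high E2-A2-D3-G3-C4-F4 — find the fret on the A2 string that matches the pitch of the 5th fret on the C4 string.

C4 at fret 5 is C4 + 5 semitones = F4.
The open A2 string is 15 semitones below the open C4, so the same pitch on the A2 string lies at fret 5 + 15 = 20.

20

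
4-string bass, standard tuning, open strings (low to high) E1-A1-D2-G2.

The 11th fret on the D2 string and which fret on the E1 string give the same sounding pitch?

21

Fret 11 on D2 is MIDI 38 + 11 = 49 (C#3). On the E1 string (open MIDI 28), that pitch is 49 − 28 = fret 21.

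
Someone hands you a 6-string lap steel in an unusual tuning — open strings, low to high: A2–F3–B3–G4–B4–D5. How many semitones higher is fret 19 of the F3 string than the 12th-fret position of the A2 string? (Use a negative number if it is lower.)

F3 at fret 19 → C5 (MIDI 72); A2 at fret 12 → A3 (MIDI 57).
72 − 57 = 15, so the two pitches are 15 semitones apart.

15 semitones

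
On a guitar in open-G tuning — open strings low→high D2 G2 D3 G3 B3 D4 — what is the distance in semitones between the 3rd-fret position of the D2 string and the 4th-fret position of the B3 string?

22 semitones

D2 at fret 3 → F2 (MIDI 41); B3 at fret 4 → D#4 (MIDI 63).
41 − 63 = -22, so the two pitches are 22 semitones apart, with D#4 the higher.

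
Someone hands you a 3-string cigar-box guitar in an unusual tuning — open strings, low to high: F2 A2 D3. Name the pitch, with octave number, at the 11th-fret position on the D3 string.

C#4

The open D3 string plus 11 semitones: D–D#–E–F–…–B–C–C#.
The walk passes from B into C once, so the octave number goes from 3 to 4.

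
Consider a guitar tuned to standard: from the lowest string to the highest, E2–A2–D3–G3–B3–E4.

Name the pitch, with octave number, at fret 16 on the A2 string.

The open A2 string plus 16 semitones: A–A#–B–C–…–B–C–C#.
The walk passes from B into C 2 times, so the octave number goes from 2 to 4.
(Equivalently spelled Db4.)

C#4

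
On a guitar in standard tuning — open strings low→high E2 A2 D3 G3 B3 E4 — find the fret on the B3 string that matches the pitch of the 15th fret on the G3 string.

11

Fret 15 on G3 is MIDI 55 + 15 = 70 (A#4). On the B3 string (open MIDI 59), that pitch is 70 − 59 = fret 11.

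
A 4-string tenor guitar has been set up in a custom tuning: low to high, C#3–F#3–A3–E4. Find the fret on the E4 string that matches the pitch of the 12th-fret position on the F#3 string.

2

F#3 at fret 12 is F#3 + 12 semitones = F#4.
The open E4 string is 10 semitones above the open F#3, so the same pitch on the E4 string lies at fret 12 − 10 = 2.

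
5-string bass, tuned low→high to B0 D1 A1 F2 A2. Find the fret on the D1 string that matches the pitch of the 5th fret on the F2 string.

20

F2 at fret 5 is F2 + 5 semitones = A#2.
The open D1 string is 15 semitones below the open F2, so the same pitch on the D1 string lies at fret 5 + 15 = 20.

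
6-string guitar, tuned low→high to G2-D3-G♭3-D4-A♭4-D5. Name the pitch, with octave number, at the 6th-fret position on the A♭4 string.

A♭4 is MIDI 68. Adding 6 gives 74, which is D5.

D5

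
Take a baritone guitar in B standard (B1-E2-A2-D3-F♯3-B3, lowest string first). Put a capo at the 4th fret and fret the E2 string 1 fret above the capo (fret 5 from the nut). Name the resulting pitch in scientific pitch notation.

A2

The capo raises the open E2 by 4 semitones to G♯2; fretting 1 more gives E2 + 4 + 1 = E2 + 5 semitones = A2.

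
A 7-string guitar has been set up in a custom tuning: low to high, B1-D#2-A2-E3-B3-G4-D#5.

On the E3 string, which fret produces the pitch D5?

22

D5 is 22 semitones above the open E3 (E–F–F#–G–…–C–C#–D), so it sits at fret 22.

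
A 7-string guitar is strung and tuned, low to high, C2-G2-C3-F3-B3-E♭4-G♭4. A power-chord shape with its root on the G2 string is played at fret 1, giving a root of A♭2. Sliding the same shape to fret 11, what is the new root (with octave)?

Moving from fret 1 to fret 11 shifts the root by 10 semitones.
A♭2 up 10 semitones is G♭3.

G♭3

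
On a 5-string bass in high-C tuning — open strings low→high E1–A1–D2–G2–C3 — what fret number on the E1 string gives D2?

10

D2 is 10 semitones above the open E1 (E–F–F#–G–…–C–C#–D), so it sits at fret 10.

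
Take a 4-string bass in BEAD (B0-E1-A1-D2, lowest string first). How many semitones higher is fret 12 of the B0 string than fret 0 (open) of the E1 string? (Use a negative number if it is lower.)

B0 at fret 12 → B1 (MIDI 35); E1 at fret 0 → E1 (MIDI 28).
35 − 28 = 7, so the two pitches are 7 semitones apart.

7 semitones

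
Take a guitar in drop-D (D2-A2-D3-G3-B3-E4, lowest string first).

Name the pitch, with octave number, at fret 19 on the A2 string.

Each fret is one semitone, so A2 + 19 = E4.

E4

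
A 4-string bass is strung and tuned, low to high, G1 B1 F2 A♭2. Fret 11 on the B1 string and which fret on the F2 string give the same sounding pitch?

5

Fret 11 on B1 is MIDI 35 + 11 = 46 (B♭2). On the F2 string (open MIDI 41), that pitch is 46 − 41 = fret 5.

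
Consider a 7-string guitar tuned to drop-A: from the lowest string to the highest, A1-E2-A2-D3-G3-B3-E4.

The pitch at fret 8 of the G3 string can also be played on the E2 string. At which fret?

G3 at fret 8 is G3 + 8 semitones = D#4.
The open E2 string is 15 semitones below the open G3, so the same pitch on the E2 string lies at fret 8 + 15 = 23.

23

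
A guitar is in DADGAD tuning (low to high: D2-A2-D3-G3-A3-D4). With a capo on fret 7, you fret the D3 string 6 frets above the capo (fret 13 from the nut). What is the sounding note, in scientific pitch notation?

The capo raises the open D3 by 7 semitones to A3; fretting 6 more gives D3 + 7 + 6 = D3 + 13 semitones = D#4.
(Also written Eb.)

D#4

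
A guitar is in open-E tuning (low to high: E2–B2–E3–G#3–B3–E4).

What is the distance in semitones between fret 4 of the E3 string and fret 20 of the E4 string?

28 semitones

E3 at fret 4 → G#3 (MIDI 56); E4 at fret 20 → C6 (MIDI 84).
56 − 84 = -28, so the two pitches are 28 semitones apart, with C6 the higher.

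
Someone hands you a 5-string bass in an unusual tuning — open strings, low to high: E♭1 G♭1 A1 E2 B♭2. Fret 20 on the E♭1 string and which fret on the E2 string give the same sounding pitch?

Fret 20 on E♭1 is MIDI 27 + 20 = 47 (B2). On the E2 string (open MIDI 40), that pitch is 47 − 40 = fret 7.

7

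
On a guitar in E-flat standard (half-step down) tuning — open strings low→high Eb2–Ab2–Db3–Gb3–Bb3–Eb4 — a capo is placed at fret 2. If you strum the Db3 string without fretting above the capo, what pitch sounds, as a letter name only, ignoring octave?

Eb

The capo raises the open Db3 by 2 semitones to Eb3; fretting 0 more gives Db3 + 2 + 0 = Db3 + 2 semitones, landing on Eb.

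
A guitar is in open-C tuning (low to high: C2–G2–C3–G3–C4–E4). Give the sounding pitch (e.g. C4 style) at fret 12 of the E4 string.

E5

E4 is MIDI 64. Adding 12 gives 76, which is E5.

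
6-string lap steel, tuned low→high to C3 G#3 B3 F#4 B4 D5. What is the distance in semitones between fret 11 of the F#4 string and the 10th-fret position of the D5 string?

F#4 at fret 11 → F5 (MIDI 77); D5 at fret 10 → C6 (MIDI 84).
77 − 84 = -7, so the two pitches are 7 semitones apart, with C6 the higher.

7 semitones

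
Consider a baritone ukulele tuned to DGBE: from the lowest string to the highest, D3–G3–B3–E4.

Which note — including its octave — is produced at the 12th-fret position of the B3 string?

Each fret is one semitone, so B3 + 12 = B4.

B4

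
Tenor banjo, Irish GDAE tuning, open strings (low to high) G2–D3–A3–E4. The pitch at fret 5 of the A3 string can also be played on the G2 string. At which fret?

A3 at fret 5 is A3 + 5 semitones = D4.
The open G2 string is 14 semitones below the open A3, so the same pitch on the G2 string lies at fret 5 + 14 = 19.

19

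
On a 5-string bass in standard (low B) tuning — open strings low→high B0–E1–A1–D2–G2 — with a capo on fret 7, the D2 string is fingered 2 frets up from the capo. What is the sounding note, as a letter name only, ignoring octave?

B

The capo raises the open D2 by 7 semitones to A2; fretting 2 more gives D2 + 7 + 2 = D2 + 9 semitones, landing on B.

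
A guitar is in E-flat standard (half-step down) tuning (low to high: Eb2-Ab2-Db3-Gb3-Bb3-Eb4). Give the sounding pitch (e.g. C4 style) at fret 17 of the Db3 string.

Gb4

Db3 is MIDI 49. Adding 17 gives 66, which is Gb4.
(Equivalently spelled F#4.)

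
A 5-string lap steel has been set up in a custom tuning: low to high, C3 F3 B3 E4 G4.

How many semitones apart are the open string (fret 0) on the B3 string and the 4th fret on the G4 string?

12 semitones

B3 at fret 0 → B3 (MIDI 59); G4 at fret 4 → B4 (MIDI 71).
59 − 71 = -12, so the two pitches are 12 semitones apart, with B4 the higher.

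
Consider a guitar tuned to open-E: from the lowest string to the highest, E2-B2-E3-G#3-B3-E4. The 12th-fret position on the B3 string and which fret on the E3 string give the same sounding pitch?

19

B3 at fret 12 is B3 + 12 semitones = B4.
The open E3 string is 7 semitones below the open B3, so the same pitch on the E3 string lies at fret 12 + 7 = 19.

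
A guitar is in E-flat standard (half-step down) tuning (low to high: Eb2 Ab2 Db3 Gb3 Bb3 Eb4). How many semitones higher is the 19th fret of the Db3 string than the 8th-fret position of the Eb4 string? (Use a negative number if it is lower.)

Db3 at fret 19 → Ab4 (MIDI 68); Eb4 at fret 8 → B4 (MIDI 71).
68 − 71 = -3, so the two pitches are 3 semitones apart.

-3 semitones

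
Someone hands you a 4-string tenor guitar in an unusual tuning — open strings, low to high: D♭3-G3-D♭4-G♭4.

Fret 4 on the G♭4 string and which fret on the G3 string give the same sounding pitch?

G♭4 at fret 4 is G♭4 + 4 semitones = B♭4.
The open G3 string is 11 semitones below the open G♭4, so the same pitch on the G3 string lies at fret 4 + 11 = 15.

15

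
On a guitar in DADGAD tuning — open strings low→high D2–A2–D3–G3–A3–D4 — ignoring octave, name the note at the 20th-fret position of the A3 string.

F

A3 is MIDI 57. Adding 20 gives 77; 77 mod 12 = 5, i.e. F.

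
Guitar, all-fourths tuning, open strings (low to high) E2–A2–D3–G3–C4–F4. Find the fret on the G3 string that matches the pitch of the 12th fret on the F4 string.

Fret 12 on F4 is MIDI 65 + 12 = 77 (F5). On the G3 string (open MIDI 55), that pitch is 77 − 55 = fret 22.

22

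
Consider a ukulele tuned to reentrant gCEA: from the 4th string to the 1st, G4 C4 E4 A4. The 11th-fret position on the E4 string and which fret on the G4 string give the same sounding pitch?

E4 at fret 11 is E4 + 11 semitones = D#5.
The open G4 string is 3 semitones above the open E4, so the same pitch on the G4 string lies at fret 11 − 3 = 8.

8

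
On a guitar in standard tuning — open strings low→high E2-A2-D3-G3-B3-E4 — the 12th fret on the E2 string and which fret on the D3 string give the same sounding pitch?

E2 at fret 12 is E2 + 12 semitones = E3.
The open D3 string is 10 semitones above the open E2, so the same pitch on the D3 string lies at fret 12 − 10 = 2.

2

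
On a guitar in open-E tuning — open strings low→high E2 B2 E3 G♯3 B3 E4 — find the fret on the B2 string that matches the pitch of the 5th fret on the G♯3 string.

14

G♯3 at fret 5 is G♯3 + 5 semitones = C♯4.
The open B2 string is 9 semitones below the open G♯3, so the same pitch on the B2 string lies at fret 5 + 9 = 14.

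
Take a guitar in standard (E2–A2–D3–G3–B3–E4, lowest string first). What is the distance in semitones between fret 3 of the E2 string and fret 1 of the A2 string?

3 semitones

E2 at fret 3 → G2 (MIDI 43); A2 at fret 1 → A#2 (MIDI 46).
43 − 46 = -3, so the two pitches are 3 semitones apart, with A#2 the higher.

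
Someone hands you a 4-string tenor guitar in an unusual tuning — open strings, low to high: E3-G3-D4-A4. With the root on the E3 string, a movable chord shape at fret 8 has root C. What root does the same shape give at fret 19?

B

Moving from fret 8 to fret 19 shifts the root by 11 semitones.
C up 11 semitones is B.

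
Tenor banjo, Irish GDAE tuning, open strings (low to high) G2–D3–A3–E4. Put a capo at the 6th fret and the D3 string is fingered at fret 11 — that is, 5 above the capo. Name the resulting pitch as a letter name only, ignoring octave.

The capo raises the open D3 by 6 semitones to G#3; fretting 5 more gives D3 + 6 + 5 = D3 + 11 semitones, landing on C#.
(Also written Db.)

C#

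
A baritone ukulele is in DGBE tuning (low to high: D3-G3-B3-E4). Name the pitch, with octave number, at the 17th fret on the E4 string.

A5

E4 is MIDI 64. Adding 17 gives 81, which is A5.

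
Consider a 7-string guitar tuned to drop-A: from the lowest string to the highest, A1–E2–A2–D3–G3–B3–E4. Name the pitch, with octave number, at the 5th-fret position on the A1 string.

Each fret is one semitone, so A1 + 5 = D2.

D2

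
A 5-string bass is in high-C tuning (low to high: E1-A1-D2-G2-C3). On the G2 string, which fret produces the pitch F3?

10

F3 is 10 semitones above the open G2 (G–G#–A–A#–…–D#–E–F), so it sits at fret 10.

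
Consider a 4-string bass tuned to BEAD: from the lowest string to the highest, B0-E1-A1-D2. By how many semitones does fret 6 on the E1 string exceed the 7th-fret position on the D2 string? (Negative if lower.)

E1 at fret 6 → A#1 (MIDI 34); D2 at fret 7 → A2 (MIDI 45).
34 − 45 = -11, so the two pitches are 11 semitones apart.

-11 semitones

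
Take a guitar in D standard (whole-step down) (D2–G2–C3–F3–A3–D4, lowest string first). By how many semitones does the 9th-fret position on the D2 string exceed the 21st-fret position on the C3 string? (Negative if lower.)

-22 semitones

D2 at fret 9 → B2 (MIDI 47); C3 at fret 21 → A4 (MIDI 69).
47 − 69 = -22, so the two pitches are 22 semitones apart.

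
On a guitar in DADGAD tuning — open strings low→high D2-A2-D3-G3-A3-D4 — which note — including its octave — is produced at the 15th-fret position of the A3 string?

C5

Each fret is one semitone, so A3 + 15 = C5.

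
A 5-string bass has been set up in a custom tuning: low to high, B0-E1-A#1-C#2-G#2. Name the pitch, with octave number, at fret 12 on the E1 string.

E2

Each fret is one semitone, so E1 + 12 = E2.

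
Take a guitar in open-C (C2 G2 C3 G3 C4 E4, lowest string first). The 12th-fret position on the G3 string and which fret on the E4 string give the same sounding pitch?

3

G3 at fret 12 is G3 + 12 semitones = G4.
The open E4 string is 9 semitones above the open G3, so the same pitch on the E4 string lies at fret 12 − 9 = 3.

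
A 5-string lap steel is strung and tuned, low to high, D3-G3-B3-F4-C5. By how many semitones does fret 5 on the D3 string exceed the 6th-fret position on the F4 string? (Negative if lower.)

-16 semitones

D3 at fret 5 → G3 (MIDI 55); F4 at fret 6 → B4 (MIDI 71).
55 − 71 = -16, so the two pitches are 16 semitones apart.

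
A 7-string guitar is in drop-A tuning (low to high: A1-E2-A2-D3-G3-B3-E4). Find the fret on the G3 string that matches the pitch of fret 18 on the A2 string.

8

Fret 18 on A2 is MIDI 45 + 18 = 63 (D♯4). On the G3 string (open MIDI 55), that pitch is 63 − 55 = fret 8.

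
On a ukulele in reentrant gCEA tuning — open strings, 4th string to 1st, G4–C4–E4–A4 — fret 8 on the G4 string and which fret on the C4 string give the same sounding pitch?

G4 at fret 8 is G4 + 8 semitones = D♯5.
The open C4 string is 7 semitones below the open G4, so the same pitch on the C4 string lies at fret 8 + 7 = 15.

15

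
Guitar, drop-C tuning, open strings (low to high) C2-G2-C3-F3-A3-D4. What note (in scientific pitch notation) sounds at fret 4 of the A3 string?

C#4

Each fret is one semitone, so A3 + 4 = C#4.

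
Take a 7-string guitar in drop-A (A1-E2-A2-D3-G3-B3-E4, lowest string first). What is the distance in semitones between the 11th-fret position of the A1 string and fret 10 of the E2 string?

6 semitones

A1 at fret 11 → G♯2 (MIDI 44); E2 at fret 10 → D3 (MIDI 50).
44 − 50 = -6, so the two pitches are 6 semitones apart, with D3 the higher.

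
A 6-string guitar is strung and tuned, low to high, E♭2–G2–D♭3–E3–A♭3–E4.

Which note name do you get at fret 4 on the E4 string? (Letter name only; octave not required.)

A♭

Each fret is one semitone, so E4 + 4 = A♭.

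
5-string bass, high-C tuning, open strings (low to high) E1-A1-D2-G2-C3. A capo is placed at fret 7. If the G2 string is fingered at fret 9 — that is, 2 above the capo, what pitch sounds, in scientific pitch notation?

The capo raises the open G2 by 7 semitones to D3; fretting 2 more gives G2 + 7 + 2 = G2 + 9 semitones = E3.

E3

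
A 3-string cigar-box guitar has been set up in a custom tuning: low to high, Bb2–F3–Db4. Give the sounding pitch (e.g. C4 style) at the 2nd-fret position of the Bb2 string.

C3

Each fret is one semitone, so Bb2 + 2 = C3.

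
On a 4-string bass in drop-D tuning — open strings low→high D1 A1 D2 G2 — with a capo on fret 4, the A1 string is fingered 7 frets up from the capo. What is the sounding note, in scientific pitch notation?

G#2

The capo raises the open A1 by 4 semitones to C#2; fretting 7 more gives A1 + 4 + 7 = A1 + 11 semitones = G#2.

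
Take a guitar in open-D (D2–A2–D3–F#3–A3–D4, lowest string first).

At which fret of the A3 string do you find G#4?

11

G#4 is 11 semitones above the open A3 (A–A#–B–C–…–F#–G–G#), so it sits at fret 11.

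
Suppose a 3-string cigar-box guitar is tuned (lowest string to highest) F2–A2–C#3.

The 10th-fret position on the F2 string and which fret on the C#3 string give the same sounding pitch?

F2 at fret 10 is F2 + 10 semitones = D#3.
The open C#3 string is 8 semitones above the open F2, so the same pitch on the C#3 string lies at fret 10 − 8 = 2.

2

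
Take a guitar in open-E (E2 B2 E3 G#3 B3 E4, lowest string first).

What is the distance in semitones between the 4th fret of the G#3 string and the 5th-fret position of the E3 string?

3 semitones

G#3 at fret 4 → C4 (MIDI 60); E3 at fret 5 → A3 (MIDI 57).
60 − 57 = 3, so the two pitches are 3 semitones apart, with C4 the higher.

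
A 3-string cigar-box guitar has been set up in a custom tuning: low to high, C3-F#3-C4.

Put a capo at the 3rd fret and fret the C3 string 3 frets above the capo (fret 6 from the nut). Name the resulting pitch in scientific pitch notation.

F#3

The capo raises the open C3 by 3 semitones to D#3; fretting 3 more gives C3 + 3 + 3 = C3 + 6 semitones = F#3.
(Also written Gb.)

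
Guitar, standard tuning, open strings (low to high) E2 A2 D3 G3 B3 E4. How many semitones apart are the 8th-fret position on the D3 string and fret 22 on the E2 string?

D3 at fret 8 → A#3 (MIDI 58); E2 at fret 22 → D4 (MIDI 62).
58 − 62 = -4, so the two pitches are 4 semitones apart, with D4 the higher.

4 semitones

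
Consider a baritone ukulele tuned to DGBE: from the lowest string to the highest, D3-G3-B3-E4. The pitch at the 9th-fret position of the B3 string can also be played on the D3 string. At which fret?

18

B3 at fret 9 is B3 + 9 semitones = G#4.
The open D3 string is 9 semitones below the open B3, so the same pitch on the D3 string lies at fret 9 + 9 = 18.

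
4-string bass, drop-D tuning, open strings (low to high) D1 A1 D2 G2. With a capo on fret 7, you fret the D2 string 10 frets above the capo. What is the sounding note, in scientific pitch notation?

G3

The capo raises the open D2 by 7 semitones to A2; fretting 10 more gives D2 + 7 + 10 = D2 + 17 semitones = G3.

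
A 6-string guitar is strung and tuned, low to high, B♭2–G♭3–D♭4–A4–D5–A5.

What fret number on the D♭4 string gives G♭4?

5

G♭4 is 5 semitones above the open D♭4 (Db–D–Eb–E–F–Gb), so it sits at fret 5.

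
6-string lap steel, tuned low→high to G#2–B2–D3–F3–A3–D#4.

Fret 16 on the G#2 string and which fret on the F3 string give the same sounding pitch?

7

G#2 at fret 16 is G#2 + 16 semitones = C4.
The open F3 string is 9 semitones above the open G#2, so the same pitch on the F3 string lies at fret 16 − 9 = 7.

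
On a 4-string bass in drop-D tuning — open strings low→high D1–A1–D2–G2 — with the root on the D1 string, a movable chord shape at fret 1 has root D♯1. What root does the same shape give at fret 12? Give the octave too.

Moving from fret 1 to fret 12 shifts the root by 11 semitones.
D♯1 up 11 semitones is D2.

D2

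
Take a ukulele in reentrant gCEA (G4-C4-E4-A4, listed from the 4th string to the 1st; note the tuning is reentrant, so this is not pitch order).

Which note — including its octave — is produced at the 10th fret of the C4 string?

C4 is MIDI 60. Adding 10 gives 70, which is A#4.

A#4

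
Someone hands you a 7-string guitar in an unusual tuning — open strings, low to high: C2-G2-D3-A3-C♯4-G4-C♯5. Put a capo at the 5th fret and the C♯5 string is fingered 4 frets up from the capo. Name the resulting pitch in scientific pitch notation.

The capo raises the open C♯5 by 5 semitones to F♯5; fretting 4 more gives C♯5 + 5 + 4 = C♯5 + 9 semitones = A♯5.

A♯5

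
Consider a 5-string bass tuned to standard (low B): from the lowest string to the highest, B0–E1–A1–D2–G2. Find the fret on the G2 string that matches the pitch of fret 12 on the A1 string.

Fret 12 on A1 is MIDI 33 + 12 = 45 (A2). On the G2 string (open MIDI 43), that pitch is 45 − 43 = fret 2.

2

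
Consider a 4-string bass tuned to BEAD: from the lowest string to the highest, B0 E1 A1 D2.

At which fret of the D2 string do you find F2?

F2 is 3 semitones above the open D2 (D–D#–E–F), so it sits at fret 3.

3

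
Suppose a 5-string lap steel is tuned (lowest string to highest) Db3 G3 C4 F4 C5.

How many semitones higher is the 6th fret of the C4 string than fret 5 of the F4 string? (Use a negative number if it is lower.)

C4 at fret 6 → Gb4 (MIDI 66); F4 at fret 5 → Bb4 (MIDI 70).
66 − 70 = -4, so the two pitches are 4 semitones apart.

-4 semitones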